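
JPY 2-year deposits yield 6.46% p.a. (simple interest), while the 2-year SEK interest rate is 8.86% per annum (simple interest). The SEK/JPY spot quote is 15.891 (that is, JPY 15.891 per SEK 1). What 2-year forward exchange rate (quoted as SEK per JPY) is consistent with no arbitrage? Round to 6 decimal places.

0.065604

T = 2 years.
Growth of 1 JPY over T: 1 + 0.0646×2 = 1.129200.
Growth of 1 SEK over T: 1 + 0.0886×2 = 1.177200.
So F = 15.891 × 1.129200 / 1.177200 = 15.24305 (JPY/SEK).
Quoted the other way: 1/15.24305 = 0.065604 SEK per JPY.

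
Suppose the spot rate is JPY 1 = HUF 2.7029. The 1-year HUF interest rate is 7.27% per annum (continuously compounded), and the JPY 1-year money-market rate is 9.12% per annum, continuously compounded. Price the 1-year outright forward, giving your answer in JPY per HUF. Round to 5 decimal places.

0.37688

T = 1 year.
HUF growth factor: e^(0.0727×1) = 1.0754079.
Growth of 1 JPY over T: e^(0.0912×1) = 1.0954881.
Forward (HUF per JPY) = 2.7029 × 1.0754079 / 1.0954881 = 2.653356.
Invert for JPY per HUF: 1 / 2.653356 = 0.37688.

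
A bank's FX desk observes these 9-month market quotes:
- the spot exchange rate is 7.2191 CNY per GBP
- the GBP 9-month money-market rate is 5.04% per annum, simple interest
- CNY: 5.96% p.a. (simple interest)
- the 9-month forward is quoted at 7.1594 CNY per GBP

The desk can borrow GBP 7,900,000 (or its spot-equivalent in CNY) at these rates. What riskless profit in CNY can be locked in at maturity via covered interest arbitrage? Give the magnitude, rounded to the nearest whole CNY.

T = 9/12 years.
Keep in GBP, deliver into the forward: 7,900,000·1.037800·7.1594 = CNY 58,697,200.03.
Swap to CNY now, deposit: 7,900,000·7.2191·1.044700 = CNY 59,580,170.78.
The quoted forward undervalues GBP, so borrow GBP, convert to CNY at spot, deposit the CNY at 5.96%, and buy GBP forward at 7.1594 to cover the loan.
Arbitrage profit = |58,697,200.03 − 59,580,170.78| = CNY 882,971.

CNY 882,971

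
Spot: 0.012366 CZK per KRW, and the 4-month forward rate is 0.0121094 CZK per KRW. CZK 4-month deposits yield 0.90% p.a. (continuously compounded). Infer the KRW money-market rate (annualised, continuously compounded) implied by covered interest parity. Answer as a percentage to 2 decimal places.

7.19%

T = 4/12 years.
By CIP, F/S equals the CZK-to-KRW growth ratio: 0.0121094/0.012366 = 0.9792496.
The CZK side grows by e^(0.0090×4/12) = 1.0030045.
So the KRW growth factor = 1.0242583.
r = ln(1.0242583)/(4/12) = 0.071906 → 7.19%.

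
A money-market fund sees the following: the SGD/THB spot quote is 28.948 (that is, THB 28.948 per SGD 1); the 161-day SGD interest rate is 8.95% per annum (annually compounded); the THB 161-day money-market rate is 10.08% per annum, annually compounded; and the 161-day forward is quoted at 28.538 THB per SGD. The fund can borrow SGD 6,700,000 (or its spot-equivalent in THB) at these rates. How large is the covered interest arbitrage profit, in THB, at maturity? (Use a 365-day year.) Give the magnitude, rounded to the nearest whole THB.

T = 161/365 years.
Route A — deposit SGD, sell forward: 6,700,000 × 1.03853414575 × 28.538 = THB 198,572,505.92.
Route B — convert at spot, deposit THB: 6,700,000 × 28.948 × 1.04327166702 = THB 202,344,209.05.
The quoted forward undervalues SGD, so borrow SGD, convert to THB at spot, deposit the THB at 10.08%, and buy SGD forward at 28.538 to cover the loan.
Profit = 202,344,209.05 − 198,572,505.92 = THB 3,771,703.

THB 3,771,703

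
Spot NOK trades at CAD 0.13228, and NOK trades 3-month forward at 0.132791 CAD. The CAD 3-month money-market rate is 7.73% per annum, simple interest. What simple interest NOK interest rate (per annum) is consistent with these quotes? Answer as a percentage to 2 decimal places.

6.16%

T = 3/12 years.
F/S = 0.132791/0.13228 = 1.0038630 = (growth of CAD) / (growth of NOK).
CAD growth factor: 1 + 0.0773×3/12 = 1.019325.
That pins the NOK growth at 1.0154025.
(1.0154025 − 1)/T = 0.061610, i.e. 6.16%.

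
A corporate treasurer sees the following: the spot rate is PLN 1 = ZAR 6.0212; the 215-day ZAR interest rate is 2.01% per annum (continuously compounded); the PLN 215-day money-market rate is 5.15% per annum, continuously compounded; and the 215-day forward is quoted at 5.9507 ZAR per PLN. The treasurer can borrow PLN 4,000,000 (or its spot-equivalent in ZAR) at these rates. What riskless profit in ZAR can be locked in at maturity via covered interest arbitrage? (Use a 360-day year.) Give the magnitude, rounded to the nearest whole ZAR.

ZAR 170,616

T = 215/360 years.
Keep in PLN, deliver into the forward: 4,000,000·1.0312348261·5.9507 = ZAR 24,546,276.32.
Swap to ZAR now, deposit: 4,000,000·6.0212·1.0120765058 = ZAR 24,375,660.23.
The quoted forward overvalues PLN, so borrow ZAR, buy PLN at spot, deposit the PLN at 5.15%, and sell the proceeds forward at 5.9507.
Arbitrage profit = |24,546,276.32 − 24,375,660.23| = ZAR 170,616.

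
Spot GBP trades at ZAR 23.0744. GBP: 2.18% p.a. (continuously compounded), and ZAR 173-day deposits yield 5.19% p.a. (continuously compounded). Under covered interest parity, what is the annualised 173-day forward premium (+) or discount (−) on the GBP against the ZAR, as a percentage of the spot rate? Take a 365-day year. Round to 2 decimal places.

T = 173/365 years.
F = S · g_ZAR/g_GBP = 23.0744 × 1.0249042/1.0103862 = 23.4059506.
(F − S)/S ÷ T = (23.4059506 − 23.0744)/23.0744/(173/365) = 0.030316 → 3.03%.

+3.03%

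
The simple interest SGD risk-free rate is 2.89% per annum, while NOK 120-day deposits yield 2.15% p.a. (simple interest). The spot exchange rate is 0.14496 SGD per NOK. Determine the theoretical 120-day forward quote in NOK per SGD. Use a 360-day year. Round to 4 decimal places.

T = 120/360 years.
Growth of 1 SGD over T: 1 + 0.0289×120/360 = 1.0096333.
NOK accumulates by 1 + 0.0215×120/360 = 1.0071667.
So F = 0.14496 × 1.0096333 / 1.0071667 = 0.1453150 (SGD/NOK).
Invert for NOK per SGD: 1 / 0.1453150 = 6.8816.

6.8816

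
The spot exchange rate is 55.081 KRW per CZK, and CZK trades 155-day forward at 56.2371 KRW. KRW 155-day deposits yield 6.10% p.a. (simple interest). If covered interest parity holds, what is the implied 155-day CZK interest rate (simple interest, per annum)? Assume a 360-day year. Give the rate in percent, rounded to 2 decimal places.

T = 155/360 years.
By CIP, F/S equals the KRW-to-CZK growth ratio: 56.2371/55.081 = 1.0209891.
KRW growth factor: 1 + 0.0610×155/360 = 1.0262639.
That pins the CZK growth at 1.0051664.
r = (1.0051664 − 1)/(155/360) = 0.011999 → 1.20%.

1.20%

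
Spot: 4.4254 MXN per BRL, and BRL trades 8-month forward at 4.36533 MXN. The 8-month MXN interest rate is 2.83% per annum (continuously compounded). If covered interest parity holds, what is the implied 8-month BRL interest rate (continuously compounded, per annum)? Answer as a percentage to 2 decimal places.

T = 8/12 years.
CIP gives F = S · g_MXN/g_BRL, so g_MXN/g_BRL = 4.36533/4.4254 = 0.9864261.
The MXN side grows by e^(0.0283×8/12) = 1.0190458.
So the BRL growth factor = 1.0330686.
r = ln(1.0330686)/(8/12) = 0.048800 → 4.88%.

4.88%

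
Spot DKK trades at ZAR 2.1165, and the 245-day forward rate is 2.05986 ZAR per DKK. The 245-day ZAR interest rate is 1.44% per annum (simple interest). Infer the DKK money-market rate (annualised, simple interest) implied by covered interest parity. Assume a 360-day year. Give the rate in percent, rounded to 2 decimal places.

T = 245/360 years.
F/S = 2.05986/2.1165 = 0.9732388 = (growth of ZAR) / (growth of DKK).
The ZAR side grows by 1 + 0.0144×245/360 = 1.009800.
So the DKK growth factor = 1.0375665.
r = (1.0375665 − 1)/(245/360) = 0.055200 → 5.52%.

5.52%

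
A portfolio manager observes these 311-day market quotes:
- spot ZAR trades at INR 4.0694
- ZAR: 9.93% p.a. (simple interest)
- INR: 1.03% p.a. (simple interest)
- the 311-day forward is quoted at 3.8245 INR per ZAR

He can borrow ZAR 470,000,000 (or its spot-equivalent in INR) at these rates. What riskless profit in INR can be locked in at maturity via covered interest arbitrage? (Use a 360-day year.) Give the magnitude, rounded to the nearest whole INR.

INR 22,076,745

T = 311/360 years.
Route A — deposit ZAR, sell forward: 470,000,000 × 1.085784166667 × 3.8245 = INR 1,951,713,326.35.
Route B — convert at spot, deposit INR: 470,000,000 × 4.0694 × 1.008898055556 = INR 1,929,636,581.22.
The quoted forward overvalues ZAR, so borrow INR, buy ZAR at spot, deposit the ZAR at 9.93%, and sell the proceeds forward at 3.8245.
Profit = 1,951,713,326.35 − 1,929,636,581.22 = INR 22,076,745.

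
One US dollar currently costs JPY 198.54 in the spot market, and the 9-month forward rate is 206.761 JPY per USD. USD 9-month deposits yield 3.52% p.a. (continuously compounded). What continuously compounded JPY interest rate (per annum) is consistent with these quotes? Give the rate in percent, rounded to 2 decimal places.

T = 9/12 years.
F/S = 206.761/198.54 = 1.0414073 = (growth of JPY) / (growth of USD).
USD growth factor: e^(0.0352×9/12) = 1.0267516.
Hence g_JPY = 1.0692666.
r = ln(1.0692666)/(9/12) = 0.089297 → 8.93%.

8.93%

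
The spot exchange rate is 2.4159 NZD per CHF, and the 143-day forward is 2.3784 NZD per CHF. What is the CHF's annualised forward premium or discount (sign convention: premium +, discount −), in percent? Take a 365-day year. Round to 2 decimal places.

T = 143/365 years.
(F − S)/S = (2.3784 − 2.4159)/2.4159 = -0.0155222.
Annualise by dividing by T: -0.0155222 / (143/365) = -0.039620 → -3.96%.

-3.96%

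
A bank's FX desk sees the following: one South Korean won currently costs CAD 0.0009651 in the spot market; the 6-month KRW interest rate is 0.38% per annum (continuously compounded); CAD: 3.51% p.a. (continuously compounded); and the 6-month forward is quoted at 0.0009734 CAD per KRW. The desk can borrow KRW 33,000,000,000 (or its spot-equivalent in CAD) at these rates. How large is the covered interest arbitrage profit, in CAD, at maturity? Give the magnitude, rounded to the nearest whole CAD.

CAD 228,881

T = 6/12 years.
Keep in KRW, deliver into the forward: 33,000,000,000·1.0019018061·0.0009734 = CAD 32,183,290.20.
Swap to CAD now, deposit: 33,000,000,000·0.0009651·1.0177049061 = CAD 32,412,171.16.
The quoted forward undervalues KRW, so borrow KRW, convert to CAD at spot, deposit the CAD at 3.51%, and buy KRW forward at 0.0009734 to cover the loan.
Profit = 32,412,171.16 − 32,183,290.20 = CAD 228,881.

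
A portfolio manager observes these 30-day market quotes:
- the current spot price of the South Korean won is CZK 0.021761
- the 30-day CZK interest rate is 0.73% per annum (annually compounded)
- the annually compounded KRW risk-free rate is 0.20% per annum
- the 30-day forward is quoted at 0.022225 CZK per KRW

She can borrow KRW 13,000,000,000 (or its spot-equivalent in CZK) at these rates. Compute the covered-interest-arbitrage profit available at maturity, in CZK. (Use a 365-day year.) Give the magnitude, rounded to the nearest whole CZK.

T = 30/365 years.
Route A — deposit KRW, sell forward: 13,000,000,000 × 1.00016423288 × 0.022225 = CZK 288,972,450.98.
Route B — convert at spot, deposit CZK: 13,000,000,000 × 0.021761 × 1.00059799933 = CZK 283,062,169.82.
The quoted forward overvalues KRW, so borrow CZK, buy KRW at spot, deposit the KRW at 0.20%, and sell the proceeds forward at 0.022225.
The gap between the two covered legs is CZK 5,910,281.

CZK 5,910,281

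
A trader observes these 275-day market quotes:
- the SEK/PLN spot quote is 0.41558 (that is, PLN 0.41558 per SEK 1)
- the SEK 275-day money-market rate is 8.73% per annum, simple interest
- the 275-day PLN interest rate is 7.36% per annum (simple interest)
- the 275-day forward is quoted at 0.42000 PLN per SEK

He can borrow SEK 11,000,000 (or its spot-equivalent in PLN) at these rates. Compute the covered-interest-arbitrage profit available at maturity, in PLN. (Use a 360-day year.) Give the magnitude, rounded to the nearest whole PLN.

T = 275/360 years.
Invest the SEK and cover forward: 11,000,000 × 1.0666875 × 0.42000 = PLN 4,928,096.25.
Convert at spot and invest in PLN: 11,000,000 × 0.41558 × 1.056222222 = PLN 4,828,393.14.
The quoted forward overvalues SEK, so borrow PLN, buy SEK at spot, deposit the SEK at 8.73%, and sell the proceeds forward at 0.42000.
The gap between the two covered legs is PLN 99,703.

PLN 99,703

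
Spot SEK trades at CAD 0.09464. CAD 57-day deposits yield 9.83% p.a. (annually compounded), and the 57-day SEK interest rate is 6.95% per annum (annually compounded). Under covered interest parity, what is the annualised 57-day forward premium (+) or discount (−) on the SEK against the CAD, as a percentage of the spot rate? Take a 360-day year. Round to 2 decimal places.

+2.66%

T = 57/360 years.
F = S · g_CAD/g_SEK = 0.09464 × 1.0149566/1.0106954 = 0.09503901.
Annualised premium = (F − S)/S × (1/T) = (0.09503901 − 0.09464)/0.09464 ÷ (57/360) = 2.66%.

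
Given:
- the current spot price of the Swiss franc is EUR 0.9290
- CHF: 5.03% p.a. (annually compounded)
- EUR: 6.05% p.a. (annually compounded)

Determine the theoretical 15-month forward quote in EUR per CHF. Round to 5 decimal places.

T = 15/12 years.
Growth of 1 EUR over T: (1 + 0.0605)^(15/12) = 1.0761885.
CHF accumulates by (1 + 0.0503)^(15/12) = 1.0632655.
Forward (EUR per CHF) = 0.929 × 1.0761885 / 1.0632655 = 0.9402911.

0.94029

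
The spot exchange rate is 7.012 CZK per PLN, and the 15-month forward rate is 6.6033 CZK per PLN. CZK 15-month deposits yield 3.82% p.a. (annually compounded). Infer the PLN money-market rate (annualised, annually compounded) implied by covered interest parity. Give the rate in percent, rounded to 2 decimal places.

8.93%

T = 15/12 years.
F/S = 6.6033/7.012 = 0.9417142 = (growth of CZK) / (growth of PLN).
The CZK side grows by (1 + 0.0382)^(15/12) = 1.0479759.
Hence g_PLN = 1.1128386.
r = 1.1128386^(12/15) − 1 = 0.089296 → 8.93%.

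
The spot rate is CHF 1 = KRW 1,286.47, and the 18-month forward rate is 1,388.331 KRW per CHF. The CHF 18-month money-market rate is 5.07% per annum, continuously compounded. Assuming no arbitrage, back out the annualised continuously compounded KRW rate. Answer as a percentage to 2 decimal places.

10.15%

T = 18/12 years.
CIP gives F = S · g_KRW/g_CHF, so g_KRW/g_CHF = 1388.331/1286.47 = 1.0791787.
The CHF side grows by e^(0.0507×18/12) = 1.0790165.
So the KRW growth factor = 1.1644516.
Take logs: ln 1.1644516 / (18/12) = 0.101500, so 10.15%.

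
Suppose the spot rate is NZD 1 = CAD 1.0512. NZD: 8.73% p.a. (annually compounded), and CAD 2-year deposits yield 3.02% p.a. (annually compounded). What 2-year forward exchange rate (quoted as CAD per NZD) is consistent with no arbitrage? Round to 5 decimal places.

0.94369

T = 2 years.
CAD growth factor: (1 + 0.0302)^2 = 1.061312.
NZD growth factor: (1 + 0.0873)^2 = 1.1822213.
So F = 1.0512 × 1.061312 / 1.1822213 = 0.9436906 (CAD/NZD).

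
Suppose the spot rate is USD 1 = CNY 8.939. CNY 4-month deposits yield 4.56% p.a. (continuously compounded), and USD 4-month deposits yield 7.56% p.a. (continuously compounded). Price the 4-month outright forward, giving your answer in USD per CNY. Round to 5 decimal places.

T = 4/12 years.
CNY accumulates by e^(0.0456×4/12) = 1.0153161.
Growth of 1 USD over T: e^(0.0756×4/12) = 1.0255202.
So F = 8.939 × 1.0153161 / 1.0255202 = 8.850055 (CNY/USD).
Quoted the other way: 1/8.850055 = 0.11299 USD per CNY.

0.11299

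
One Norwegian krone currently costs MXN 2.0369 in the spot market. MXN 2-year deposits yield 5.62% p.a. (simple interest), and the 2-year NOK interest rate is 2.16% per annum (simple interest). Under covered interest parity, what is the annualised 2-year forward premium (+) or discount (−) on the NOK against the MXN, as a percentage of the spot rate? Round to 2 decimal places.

+3.32%

T = 2 years.
F = S · g_MXN/g_NOK = 2.0369 × 1.112400/1.043200 = 2.1720164.
(F − S)/S ÷ T = (2.1720164 − 2.0369)/2.0369/2 = 0.033167 → 3.32%.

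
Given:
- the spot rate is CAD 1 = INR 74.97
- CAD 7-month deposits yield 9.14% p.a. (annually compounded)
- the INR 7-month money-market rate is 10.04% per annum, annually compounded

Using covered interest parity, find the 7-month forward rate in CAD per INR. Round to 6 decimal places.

0.013275

T = 7/12 years.
Growth of 1 INR over T: (1 + 0.1004)^(7/12) = 1.0573964.
CAD accumulates by (1 + 0.0914)^(7/12) = 1.052343.
So F = 74.97 × 1.0573964 / 1.052343 = 75.33001 (INR/CAD).
Invert for CAD per INR: 1 / 75.33001 = 0.013275.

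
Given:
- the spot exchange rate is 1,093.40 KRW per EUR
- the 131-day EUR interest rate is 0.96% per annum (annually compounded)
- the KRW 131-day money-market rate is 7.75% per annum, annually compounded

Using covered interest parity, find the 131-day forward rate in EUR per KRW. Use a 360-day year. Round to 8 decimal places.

T = 131/360 years.
Growth of 1 KRW over T: (1 + 0.0775)^(131/360) = 1.0275342.
EUR accumulates by (1 + 0.0096)^(131/360) = 1.0034827.
Forward (KRW per EUR) = 1093.4 × 1.0275342 / 1.0034827 = 1119.607.
Quoted the other way: 1/1119.607 = 0.00089317 EUR per KRW.

0.00089317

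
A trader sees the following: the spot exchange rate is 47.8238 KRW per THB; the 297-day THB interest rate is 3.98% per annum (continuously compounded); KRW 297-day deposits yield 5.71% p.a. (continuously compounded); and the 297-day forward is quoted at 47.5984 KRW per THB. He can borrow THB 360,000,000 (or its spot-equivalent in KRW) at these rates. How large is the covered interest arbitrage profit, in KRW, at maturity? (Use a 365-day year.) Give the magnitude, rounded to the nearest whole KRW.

T = 297/365 years.
Invest the THB and cover forward: 360,000,000 × 1.03291531332 × 47.5984 = KRW 17,699,441,849.83.
Convert at spot and invest in KRW: 360,000,000 × 47.8238 × 1.047558471999 = KRW 18,035,361,667.15.
The quoted forward undervalues THB, so borrow THB, convert to KRW at spot, deposit the KRW at 5.71%, and buy THB forward at 47.5984 to cover the loan.
Arbitrage profit = |17,699,441,849.83 − 18,035,361,667.15| = KRW 335,919,817.

KRW 335,919,817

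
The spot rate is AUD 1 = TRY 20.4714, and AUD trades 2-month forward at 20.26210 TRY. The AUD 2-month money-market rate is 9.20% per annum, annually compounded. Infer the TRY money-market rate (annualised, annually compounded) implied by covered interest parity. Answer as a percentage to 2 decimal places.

2.67%

T = 2/12 years.
F/S = 20.2621/20.4714 = 0.9897760 = (growth of TRY) / (growth of AUD).
The AUD side grows by (1 + 0.0920)^(2/12) = 1.0147766.
That pins the TRY growth at 1.0044015.
r = 1.0044015^(12/2) − 1 = 0.026701 → 2.67%.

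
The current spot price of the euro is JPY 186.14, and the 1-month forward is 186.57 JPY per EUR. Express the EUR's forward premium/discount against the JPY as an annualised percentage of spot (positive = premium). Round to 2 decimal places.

T = 1/12 years.
Period premium: (186.57 − 186.14)/186.14 = 0.0023101.
Per annum: 0.0023101 / (1/12) = 0.027721 = 2.77%.

+2.77%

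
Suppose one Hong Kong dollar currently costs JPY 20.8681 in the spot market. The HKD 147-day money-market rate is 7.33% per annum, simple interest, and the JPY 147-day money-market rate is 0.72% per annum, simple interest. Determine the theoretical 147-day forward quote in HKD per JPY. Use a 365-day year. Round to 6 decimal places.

T = 147/365 years.
Growth of 1 JPY over T: 1 + 0.0072×147/365 = 1.0028997.
HKD growth factor: 1 + 0.0733×147/365 = 1.0295208.
CIP: F = S · (grow JPY)/(grow HKD) = 20.8681 × 1.0028997/1.0295208 = 20.32850 JPY per HKD.
Quoted the other way: 1/20.32850 = 0.049192 HKD per JPY.

0.049192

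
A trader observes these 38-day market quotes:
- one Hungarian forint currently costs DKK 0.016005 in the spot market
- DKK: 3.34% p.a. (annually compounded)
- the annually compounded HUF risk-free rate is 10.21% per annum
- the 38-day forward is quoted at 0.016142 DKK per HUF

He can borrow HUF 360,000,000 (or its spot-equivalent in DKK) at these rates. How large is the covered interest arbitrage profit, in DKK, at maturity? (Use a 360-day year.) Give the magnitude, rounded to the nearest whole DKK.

T = 38/360 years.
Keep in HUF, deliver into the forward: 360,000,000·1.010314675·0.016142 = DKK 5,871,059.81.
Swap to DKK now, deposit: 360,000,000·0.016005·1.003473978 = DKK 5,781,816.37.
The quoted forward overvalues HUF, so borrow DKK, buy HUF at spot, deposit the HUF at 10.21%, and sell the proceeds forward at 0.016142.
The gap between the two covered legs is DKK 89,243.

DKK 89,243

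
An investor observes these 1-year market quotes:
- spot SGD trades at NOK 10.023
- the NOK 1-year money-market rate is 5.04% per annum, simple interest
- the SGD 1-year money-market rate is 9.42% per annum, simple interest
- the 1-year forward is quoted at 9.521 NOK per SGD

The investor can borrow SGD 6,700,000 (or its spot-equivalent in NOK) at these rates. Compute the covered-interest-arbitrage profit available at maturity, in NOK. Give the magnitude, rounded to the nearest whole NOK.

NOK 738,883

T = 1 year.
Invest the SGD and cover forward: 6,700,000 × 1.094200 × 9.521 = NOK 69,799,783.94.
Convert at spot and invest in NOK: 6,700,000 × 10.023 × 1.050400 = NOK 70,538,666.64.
The quoted forward undervalues SGD, so borrow SGD, convert to NOK at spot, deposit the NOK at 5.04%, and buy SGD forward at 9.521 to cover the loan.
Arbitrage profit = |69,799,783.94 − 70,538,666.64| = NOK 738,883.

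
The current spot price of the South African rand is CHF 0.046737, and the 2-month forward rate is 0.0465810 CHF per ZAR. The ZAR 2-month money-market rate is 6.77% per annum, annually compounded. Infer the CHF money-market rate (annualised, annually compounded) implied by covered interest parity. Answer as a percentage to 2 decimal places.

4.65%

T = 2/12 years.
By CIP, F/S equals the CHF-to-ZAR growth ratio: 0.046581/0.046737 = 0.9966622.
ZAR growth factor: (1 + 0.0677)^(2/12) = 1.0109776.
So the CHF growth factor = 1.0076032.
r = 1.0076032^(12/2) − 1 = 0.046495 → 4.65%.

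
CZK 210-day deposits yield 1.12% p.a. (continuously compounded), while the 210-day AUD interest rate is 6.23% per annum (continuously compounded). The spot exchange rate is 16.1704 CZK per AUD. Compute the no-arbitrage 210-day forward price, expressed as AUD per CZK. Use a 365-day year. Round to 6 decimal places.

0.063687

T = 210/365 years.
CZK accumulates by e^(0.0112×210/365) = 1.0064646.
AUD accumulates by e^(0.0623×210/365) = 1.036494.
So F = 16.1704 × 1.0064646 / 1.036494 = 15.70191 (CZK/AUD).
Quoted the other way: 1/15.70191 = 0.063687 AUD per CZK.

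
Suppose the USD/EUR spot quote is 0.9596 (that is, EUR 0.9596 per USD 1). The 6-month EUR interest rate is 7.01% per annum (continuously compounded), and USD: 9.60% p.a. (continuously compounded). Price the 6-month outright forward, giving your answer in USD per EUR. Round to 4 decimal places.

1.0557

T = 6/12 years.
EUR growth factor: e^(0.0701×6/12) = 1.0356715.
USD growth factor: e^(0.0960×6/12) = 1.0491707.
CIP: F = S · (grow EUR)/(grow USD) = 0.9596 × 1.0356715/1.0491707 = 0.9472533 EUR per USD.
Quoted the other way: 1/0.9472533 = 1.0557 USD per EUR.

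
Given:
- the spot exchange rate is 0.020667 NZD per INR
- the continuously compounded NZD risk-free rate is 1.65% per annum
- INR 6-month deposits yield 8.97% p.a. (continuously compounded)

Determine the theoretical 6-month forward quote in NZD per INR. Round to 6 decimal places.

0.019924

T = 6/12 years.
NZD growth factor: e^(0.0165×6/12) = 1.0082841.
Growth of 1 INR over T: e^(0.0897×6/12) = 1.045871.
CIP: F = S · (grow NZD)/(grow INR) = 0.020667 × 1.0082841/1.045871 = 0.01992426 NZD per INR.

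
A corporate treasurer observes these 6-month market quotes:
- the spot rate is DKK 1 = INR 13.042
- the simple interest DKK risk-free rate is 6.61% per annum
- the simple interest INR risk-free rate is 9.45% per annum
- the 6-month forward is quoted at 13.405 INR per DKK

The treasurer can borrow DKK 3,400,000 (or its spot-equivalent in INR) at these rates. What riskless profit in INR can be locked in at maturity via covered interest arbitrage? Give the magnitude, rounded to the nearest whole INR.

INR 645,323

T = 6/12 years.
Keep in DKK, deliver into the forward: 3,400,000·1.033050·13.405 = INR 47,083,319.85.
Swap to INR now, deposit: 3,400,000·13.042·1.047250 = INR 46,437,997.30.
The quoted forward overvalues DKK, so borrow INR, buy DKK at spot, deposit the DKK at 6.61%, and sell the proceeds forward at 13.405.
Profit = 47,083,319.85 − 46,437,997.30 = INR 645,323.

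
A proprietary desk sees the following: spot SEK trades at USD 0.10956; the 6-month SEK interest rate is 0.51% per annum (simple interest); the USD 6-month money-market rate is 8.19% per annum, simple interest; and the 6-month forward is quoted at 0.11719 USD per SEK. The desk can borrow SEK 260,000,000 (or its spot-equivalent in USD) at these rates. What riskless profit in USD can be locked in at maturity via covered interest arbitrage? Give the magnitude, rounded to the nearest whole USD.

USD 895,012

T = 6/12 years.
Invest the SEK and cover forward: 260,000,000 × 1.002550 × 0.11719 = USD 30,547,096.97.
Convert at spot and invest in USD: 260,000,000 × 0.10956 × 1.040950 = USD 29,652,085.32.
The quoted forward overvalues SEK, so borrow USD, buy SEK at spot, deposit the SEK at 0.51%, and sell the proceeds forward at 0.11719.
The gap between the two covered legs is USD 895,012.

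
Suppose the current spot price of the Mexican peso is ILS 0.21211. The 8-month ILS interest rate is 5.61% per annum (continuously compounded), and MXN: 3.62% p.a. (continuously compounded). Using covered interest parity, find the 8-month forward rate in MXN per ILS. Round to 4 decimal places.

4.6524

T = 8/12 years.
ILS accumulates by e^(0.0561×8/12) = 1.0381082.
MXN growth factor: e^(0.0362×8/12) = 1.0244269.
Forward (ILS per MXN) = 0.21211 × 1.0381082 / 1.0244269 = 0.2149427.
Quoted the other way: 1/0.2149427 = 4.6524 MXN per ILS.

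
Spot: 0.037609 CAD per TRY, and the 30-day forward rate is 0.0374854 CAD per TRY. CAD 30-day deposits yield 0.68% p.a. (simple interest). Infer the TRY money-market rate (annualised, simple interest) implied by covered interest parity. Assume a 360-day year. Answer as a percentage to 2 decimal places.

4.64%

T = 30/360 years.
F/S = 0.0374854/0.037609 = 0.9967136 = (growth of CAD) / (growth of TRY).
CAD growth factor: 1 + 0.0068×30/360 = 1.0005667.
That pins the TRY growth at 1.0038658.
(1.0038658 − 1)/T = 0.046390, i.e. 4.64%.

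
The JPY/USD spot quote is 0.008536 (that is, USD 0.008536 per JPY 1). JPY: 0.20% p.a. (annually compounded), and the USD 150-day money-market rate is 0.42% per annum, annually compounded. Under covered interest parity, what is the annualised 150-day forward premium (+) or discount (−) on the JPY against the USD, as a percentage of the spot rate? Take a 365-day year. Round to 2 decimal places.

T = 150/365 years.
F = S · g_USD/g_JPY = 0.008536 × 1.0017239/1.0008214 = 0.008543697.
(F − S)/S ÷ T = (0.008543697 − 0.008536)/0.008536/(150/365) = 0.002194 → 0.22%.

+0.22%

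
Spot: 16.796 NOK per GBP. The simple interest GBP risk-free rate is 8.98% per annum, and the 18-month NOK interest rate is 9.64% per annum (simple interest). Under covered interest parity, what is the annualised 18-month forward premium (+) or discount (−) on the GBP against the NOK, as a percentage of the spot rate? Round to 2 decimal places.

T = 18/12 years.
No-arbitrage forward: 16.796 × 1.144600 / 1.134700 = 16.942541 NOK/GBP.
(F − S)/S ÷ T = (16.942541 − 16.796)/16.796/(18/12) = 0.005817 → 0.58%.

+0.58%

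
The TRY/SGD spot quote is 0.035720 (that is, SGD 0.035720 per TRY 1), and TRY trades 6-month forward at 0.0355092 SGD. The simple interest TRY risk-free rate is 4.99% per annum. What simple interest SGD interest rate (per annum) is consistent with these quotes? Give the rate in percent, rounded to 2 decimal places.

3.78%

T = 6/12 years.
F/S = 0.0355092/0.03572 = 0.9940985 = (growth of SGD) / (growth of TRY).
The TRY side grows by 1 + 0.0499×6/12 = 1.024950.
That pins the SGD growth at 1.0189013.
(1.0189013 − 1)/T = 0.037803, i.e. 3.78%.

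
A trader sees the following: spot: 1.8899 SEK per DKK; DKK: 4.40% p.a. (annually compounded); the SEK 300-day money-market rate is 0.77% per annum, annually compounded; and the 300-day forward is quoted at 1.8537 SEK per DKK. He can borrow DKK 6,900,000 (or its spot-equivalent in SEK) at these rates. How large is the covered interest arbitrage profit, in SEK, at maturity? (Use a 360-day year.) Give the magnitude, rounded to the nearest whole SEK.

T = 300/360 years.
Invest the DKK and cover forward: 6,900,000 × 1.0365344694 × 1.8537 = SEK 13,257,825.23.
Convert at spot and invest in SEK: 6,900,000 × 1.8899 × 1.0064125616 = SEK 13,123,931.79.
The quoted forward overvalues DKK, so borrow SEK, buy DKK at spot, deposit the DKK at 4.40%, and sell the proceeds forward at 1.8537.
The gap between the two covered legs is SEK 133,893.

SEK 133,893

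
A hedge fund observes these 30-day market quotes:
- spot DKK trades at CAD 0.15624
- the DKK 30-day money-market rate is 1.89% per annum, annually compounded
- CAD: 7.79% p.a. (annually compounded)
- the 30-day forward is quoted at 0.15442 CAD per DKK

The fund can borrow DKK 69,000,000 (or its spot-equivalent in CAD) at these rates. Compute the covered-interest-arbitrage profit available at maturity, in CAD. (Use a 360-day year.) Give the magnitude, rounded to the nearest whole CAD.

CAD 176,545

T = 30/360 years.
Keep in DKK, deliver into the forward: 69,000,000·1.0015615191·0.15442 = CAD 10,671,617.95.
Swap to CAD now, deposit: 69,000,000·0.15624·1.006270805 = CAD 10,848,162.79.
The quoted forward undervalues DKK, so borrow DKK, convert to CAD at spot, deposit the CAD at 7.79%, and buy DKK forward at 0.15442 to cover the loan.
Arbitrage profit = |10,671,617.95 − 10,848,162.79| = CAD 176,545.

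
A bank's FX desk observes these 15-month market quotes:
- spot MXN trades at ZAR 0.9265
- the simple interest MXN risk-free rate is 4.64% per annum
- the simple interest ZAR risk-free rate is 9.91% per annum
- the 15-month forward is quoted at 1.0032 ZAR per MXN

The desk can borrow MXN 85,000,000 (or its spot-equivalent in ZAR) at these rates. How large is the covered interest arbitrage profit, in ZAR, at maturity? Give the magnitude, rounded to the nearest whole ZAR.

T = 15/12 years.
Route A — deposit MXN, sell forward: 85,000,000 × 1.058000 × 1.0032 = ZAR 90,217,776.00.
Route B — convert at spot, deposit ZAR: 85,000,000 × 0.9265 × 1.123875 = ZAR 88,507,965.94.
The quoted forward overvalues MXN, so borrow ZAR, buy MXN at spot, deposit the MXN at 4.64%, and sell the proceeds forward at 1.0032.
Arbitrage profit = |90,217,776.00 − 88,507,965.94| = ZAR 1,709,810.

ZAR 1,709,810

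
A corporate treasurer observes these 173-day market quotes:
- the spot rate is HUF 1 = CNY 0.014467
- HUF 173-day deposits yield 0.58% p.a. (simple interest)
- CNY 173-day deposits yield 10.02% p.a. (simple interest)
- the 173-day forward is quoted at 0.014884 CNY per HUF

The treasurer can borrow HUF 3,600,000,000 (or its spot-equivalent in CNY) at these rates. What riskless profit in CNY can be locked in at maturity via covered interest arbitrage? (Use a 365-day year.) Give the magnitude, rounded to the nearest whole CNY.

T = 173/365 years.
Keep in HUF, deliver into the forward: 3,600,000,000·1.0027490411·0.014884 = CNY 53,729,700.22.
Swap to CNY now, deposit: 3,600,000,000·0.014467·1.0474920548 = CNY 54,554,643.20.
The quoted forward undervalues HUF, so borrow HUF, convert to CNY at spot, deposit the CNY at 10.02%, and buy HUF forward at 0.014884 to cover the loan.
The gap between the two covered legs is CNY 824,943.

CNY 824,943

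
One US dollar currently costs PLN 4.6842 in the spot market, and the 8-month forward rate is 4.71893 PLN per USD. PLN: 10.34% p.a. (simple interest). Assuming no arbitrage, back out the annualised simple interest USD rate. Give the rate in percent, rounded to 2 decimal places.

9.16%

T = 8/12 years.
By CIP, F/S equals the PLN-to-USD growth ratio: 4.71893/4.6842 = 1.0074143.
The PLN side grows by 1 + 0.1034×8/12 = 1.0689333.
So the USD growth factor = 1.0610662.
(1.0610662 − 1)/T = 0.091599, i.e. 9.16%.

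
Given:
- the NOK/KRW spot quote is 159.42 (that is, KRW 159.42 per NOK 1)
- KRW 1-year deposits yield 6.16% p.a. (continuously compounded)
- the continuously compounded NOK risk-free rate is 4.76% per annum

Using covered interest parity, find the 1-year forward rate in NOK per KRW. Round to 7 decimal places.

T = 1 year.
Growth of 1 KRW over T: e^(0.0616×1) = 1.0635368.
NOK accumulates by e^(0.0476×1) = 1.0487511.
Forward (KRW per NOK) = 159.42 × 1.0635368 / 1.0487511 = 161.6676.
Invert for NOK per KRW: 1 / 161.6676 = 0.0061855.

0.0061855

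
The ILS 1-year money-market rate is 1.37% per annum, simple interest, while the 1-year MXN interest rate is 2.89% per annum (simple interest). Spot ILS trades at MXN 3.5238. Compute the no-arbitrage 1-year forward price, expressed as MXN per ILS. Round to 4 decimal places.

T = 1 year.
MXN accumulates by 1 + 0.0289×1 = 1.028900.
Growth of 1 ILS over T: 1 + 0.0137×1 = 1.013700.
CIP: F = S · (grow MXN)/(grow ILS) = 3.5238 × 1.028900/1.013700 = 3.576638 MXN per ILS.

3.5766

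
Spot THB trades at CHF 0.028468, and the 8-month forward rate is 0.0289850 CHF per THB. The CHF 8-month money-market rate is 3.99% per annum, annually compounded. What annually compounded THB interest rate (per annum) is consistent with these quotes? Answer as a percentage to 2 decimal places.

1.22%

T = 8/12 years.
F/S = 0.028985/0.028468 = 1.0181607 = (growth of CHF) / (growth of THB).
CHF growth factor: (1 + 0.0399)^(8/12) = 1.0264262.
Hence g_THB = 1.0081181.
r = 1.0081181^(12/8) − 1 = 0.012202 → 1.22%.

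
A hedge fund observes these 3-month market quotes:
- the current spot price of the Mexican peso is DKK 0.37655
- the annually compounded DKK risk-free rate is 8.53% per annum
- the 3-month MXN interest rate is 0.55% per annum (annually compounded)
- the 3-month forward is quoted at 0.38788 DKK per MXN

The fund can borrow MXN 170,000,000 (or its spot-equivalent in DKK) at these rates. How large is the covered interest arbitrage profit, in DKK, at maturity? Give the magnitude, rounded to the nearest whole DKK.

DKK 693,105

T = 3/12 years.
Route A — deposit MXN, sell forward: 170,000,000 × 1.0013721731 × 0.38788 = DKK 66,030,080.55.
Route B — convert at spot, deposit DKK: 170,000,000 × 0.37655 × 1.0206749372 = DKK 65,336,975.09.
The quoted forward overvalues MXN, so borrow DKK, buy MXN at spot, deposit the MXN at 0.55%, and sell the proceeds forward at 0.38788.
Arbitrage profit = |66,030,080.55 − 65,336,975.09| = DKK 693,105.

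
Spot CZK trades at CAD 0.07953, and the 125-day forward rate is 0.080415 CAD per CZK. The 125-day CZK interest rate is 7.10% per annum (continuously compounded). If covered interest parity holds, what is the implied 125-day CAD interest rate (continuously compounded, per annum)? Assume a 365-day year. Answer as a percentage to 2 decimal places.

10.33%

T = 125/365 years.
CIP gives F = S · g_CAD/g_CZK, so g_CAD/g_CZK = 0.080415/0.07953 = 1.0111279.
CZK growth factor: e^(0.0710×125/365) = 1.0246131.
That pins the CAD growth at 1.0360149.
Take logs: ln 1.0360149 / (125/365) = 0.103314, so 10.33%.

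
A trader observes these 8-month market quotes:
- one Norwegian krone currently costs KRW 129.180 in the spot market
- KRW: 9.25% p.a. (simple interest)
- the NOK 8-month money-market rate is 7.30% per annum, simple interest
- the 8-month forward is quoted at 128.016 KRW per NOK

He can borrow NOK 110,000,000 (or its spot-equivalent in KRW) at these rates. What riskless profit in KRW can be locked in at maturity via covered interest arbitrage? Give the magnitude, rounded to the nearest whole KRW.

KRW 318,998,680

T = 8/12 years.
Invest the NOK and cover forward: 110,000,000 × 1.048666666667 × 128.016 = KRW 14,767,072,320.00.
Convert at spot and invest in KRW: 110,000,000 × 129.180 × 1.061666666667 = KRW 15,086,071,000.00.
The quoted forward undervalues NOK, so borrow NOK, convert to KRW at spot, deposit the KRW at 9.25%, and buy NOK forward at 128.016 to cover the loan.
Arbitrage profit = |14,767,072,320.00 − 15,086,071,000.00| = KRW 318,998,680.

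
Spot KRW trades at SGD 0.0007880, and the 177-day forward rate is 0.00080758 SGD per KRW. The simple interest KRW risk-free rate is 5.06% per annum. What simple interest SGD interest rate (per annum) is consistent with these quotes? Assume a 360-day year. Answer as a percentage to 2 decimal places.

10.24%

T = 177/360 years.
F/S = 0.00080758/0.000788 = 1.0248477 = (growth of SGD) / (growth of KRW).
The KRW side grows by 1 + 0.0506×177/360 = 1.0248783.
Hence g_SGD = 1.0503442.
r = (1.0503442 − 1)/(177/360) = 0.102395 → 10.24%.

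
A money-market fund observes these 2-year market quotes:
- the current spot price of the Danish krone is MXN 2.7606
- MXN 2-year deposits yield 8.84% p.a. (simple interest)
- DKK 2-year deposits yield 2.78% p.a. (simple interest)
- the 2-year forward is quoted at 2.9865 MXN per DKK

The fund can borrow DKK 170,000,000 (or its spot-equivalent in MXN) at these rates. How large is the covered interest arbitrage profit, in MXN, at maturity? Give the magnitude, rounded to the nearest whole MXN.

T = 2 years.
Invest the DKK and cover forward: 170,000,000 × 1.055600 × 2.9865 = MXN 535,933,398.00.
Convert at spot and invest in MXN: 170,000,000 × 2.7606 × 1.176800 = MXN 552,274,593.60.
The quoted forward undervalues DKK, so borrow DKK, convert to MXN at spot, deposit the MXN at 8.84%, and buy DKK forward at 2.9865 to cover the loan.
Arbitrage profit = |535,933,398.00 − 552,274,593.60| = MXN 16,341,196.

MXN 16,341,196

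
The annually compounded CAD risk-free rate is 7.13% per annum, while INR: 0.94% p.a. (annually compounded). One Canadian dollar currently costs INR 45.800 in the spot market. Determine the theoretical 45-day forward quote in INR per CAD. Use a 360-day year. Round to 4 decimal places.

T = 45/360 years.
INR growth factor: (1 + 0.0094)^(45/360) = 1.0011702.
CAD growth factor: (1 + 0.0713)^(45/360) = 1.00864627.
Forward (INR per CAD) = 45.8 × 1.0011702 / 1.00864627 = 45.460531.

45.4605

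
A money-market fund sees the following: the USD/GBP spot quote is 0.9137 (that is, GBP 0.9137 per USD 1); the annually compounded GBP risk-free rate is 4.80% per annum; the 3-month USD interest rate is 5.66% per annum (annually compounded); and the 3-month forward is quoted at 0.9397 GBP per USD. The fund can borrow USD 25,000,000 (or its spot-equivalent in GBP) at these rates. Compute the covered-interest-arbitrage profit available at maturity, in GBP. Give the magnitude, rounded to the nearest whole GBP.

GBP 706,278

T = 3/12 years.
Invest the USD and cover forward: 25,000,000 × 1.0138592121 × 0.9397 = GBP 23,818,087.54.
Convert at spot and invest in GBP: 25,000,000 × 0.9137 × 1.0117898553 = GBP 23,111,809.77.
The quoted forward overvalues USD, so borrow GBP, buy USD at spot, deposit the USD at 5.66%, and sell the proceeds forward at 0.9397.
Arbitrage profit = |23,818,087.54 − 23,111,809.77| = GBP 706,278.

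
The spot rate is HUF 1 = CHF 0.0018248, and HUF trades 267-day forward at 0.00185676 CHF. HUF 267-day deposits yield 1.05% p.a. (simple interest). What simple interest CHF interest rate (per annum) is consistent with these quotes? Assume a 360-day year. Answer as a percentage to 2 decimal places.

T = 267/360 years.
CIP gives F = S · g_CHF/g_HUF, so g_CHF/g_HUF = 0.00185676/0.0018248 = 1.0175142.
HUF growth factor: 1 + 0.0105×267/360 = 1.0077875.
So the CHF growth factor = 1.0254381.
r = (1.0254381 − 1)/(267/360) = 0.034299 → 3.43%.

3.43%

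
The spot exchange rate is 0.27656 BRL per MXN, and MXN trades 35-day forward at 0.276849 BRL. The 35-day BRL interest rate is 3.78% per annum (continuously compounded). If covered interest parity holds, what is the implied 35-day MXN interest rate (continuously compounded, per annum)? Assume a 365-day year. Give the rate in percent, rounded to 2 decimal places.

2.69%

T = 35/365 years.
F/S = 0.276849/0.27656 = 1.0010450 = (growth of BRL) / (growth of MXN).
BRL growth factor: e^(0.0378×35/365) = 1.0036312.
That pins the MXN growth at 1.0025835.
Take logs: ln 1.0025835 / (35/365) = 0.026907, so 2.69%.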